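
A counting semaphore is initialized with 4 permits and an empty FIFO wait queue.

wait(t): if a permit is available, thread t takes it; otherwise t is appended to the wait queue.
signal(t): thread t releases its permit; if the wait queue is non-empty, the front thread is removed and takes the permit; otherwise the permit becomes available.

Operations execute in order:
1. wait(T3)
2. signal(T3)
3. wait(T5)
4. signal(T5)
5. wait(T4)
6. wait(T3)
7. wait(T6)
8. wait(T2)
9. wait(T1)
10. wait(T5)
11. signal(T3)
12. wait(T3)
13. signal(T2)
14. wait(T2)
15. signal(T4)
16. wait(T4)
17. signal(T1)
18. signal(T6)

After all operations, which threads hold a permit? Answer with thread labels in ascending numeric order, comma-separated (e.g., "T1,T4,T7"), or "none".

Step 1: wait(T3) -> count=3 queue=[] holders={T3}
Step 2: signal(T3) -> count=4 queue=[] holders={none}
Step 3: wait(T5) -> count=3 queue=[] holders={T5}
Step 4: signal(T5) -> count=4 queue=[] holders={none}
Step 5: wait(T4) -> count=3 queue=[] holders={T4}
Step 6: wait(T3) -> count=2 queue=[] holders={T3,T4}
Step 7: wait(T6) -> count=1 queue=[] holders={T3,T4,T6}
Step 8: wait(T2) -> count=0 queue=[] holders={T2,T3,T4,T6}
Step 9: wait(T1) -> count=0 queue=[T1] holders={T2,T3,T4,T6}
Step 10: wait(T5) -> count=0 queue=[T1,T5] holders={T2,T3,T4,T6}
Step 11: signal(T3) -> count=0 queue=[T5] holders={T1,T2,T4,T6}
Step 12: wait(T3) -> count=0 queue=[T5,T3] holders={T1,T2,T4,T6}
Step 13: signal(T2) -> count=0 queue=[T3] holders={T1,T4,T5,T6}
Step 14: wait(T2) -> count=0 queue=[T3,T2] holders={T1,T4,T5,T6}
Step 15: signal(T4) -> count=0 queue=[T2] holders={T1,T3,T5,T6}
Step 16: wait(T4) -> count=0 queue=[T2,T4] holders={T1,T3,T5,T6}
Step 17: signal(T1) -> count=0 queue=[T4] holders={T2,T3,T5,T6}
Step 18: signal(T6) -> count=0 queue=[] holders={T2,T3,T4,T5}
Final holders: T2,T3,T4,T5

Answer: T2,T3,T4,T5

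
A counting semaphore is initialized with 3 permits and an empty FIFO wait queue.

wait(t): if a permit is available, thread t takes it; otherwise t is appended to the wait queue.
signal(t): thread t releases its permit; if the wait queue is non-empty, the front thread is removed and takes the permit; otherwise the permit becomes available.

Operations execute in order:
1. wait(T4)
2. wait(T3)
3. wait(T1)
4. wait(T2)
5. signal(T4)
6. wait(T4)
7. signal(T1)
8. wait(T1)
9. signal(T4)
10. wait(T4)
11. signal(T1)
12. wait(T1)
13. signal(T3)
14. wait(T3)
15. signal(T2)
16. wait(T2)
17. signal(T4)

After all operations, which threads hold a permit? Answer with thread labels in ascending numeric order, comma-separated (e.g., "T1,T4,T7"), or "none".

Step 1: wait(T4) -> count=2 queue=[] holders={T4}
Step 2: wait(T3) -> count=1 queue=[] holders={T3,T4}
Step 3: wait(T1) -> count=0 queue=[] holders={T1,T3,T4}
Step 4: wait(T2) -> count=0 queue=[T2] holders={T1,T3,T4}
Step 5: signal(T4) -> count=0 queue=[] holders={T1,T2,T3}
Step 6: wait(T4) -> count=0 queue=[T4] holders={T1,T2,T3}
Step 7: signal(T1) -> count=0 queue=[] holders={T2,T3,T4}
Step 8: wait(T1) -> count=0 queue=[T1] holders={T2,T3,T4}
Step 9: signal(T4) -> count=0 queue=[] holders={T1,T2,T3}
Step 10: wait(T4) -> count=0 queue=[T4] holders={T1,T2,T3}
Step 11: signal(T1) -> count=0 queue=[] holders={T2,T3,T4}
Step 12: wait(T1) -> count=0 queue=[T1] holders={T2,T3,T4}
Step 13: signal(T3) -> count=0 queue=[] holders={T1,T2,T4}
Step 14: wait(T3) -> count=0 queue=[T3] holders={T1,T2,T4}
Step 15: signal(T2) -> count=0 queue=[] holders={T1,T3,T4}
Step 16: wait(T2) -> count=0 queue=[T2] holders={T1,T3,T4}
Step 17: signal(T4) -> count=0 queue=[] holders={T1,T2,T3}
Final holders: T1,T2,T3

Answer: T1,T2,T3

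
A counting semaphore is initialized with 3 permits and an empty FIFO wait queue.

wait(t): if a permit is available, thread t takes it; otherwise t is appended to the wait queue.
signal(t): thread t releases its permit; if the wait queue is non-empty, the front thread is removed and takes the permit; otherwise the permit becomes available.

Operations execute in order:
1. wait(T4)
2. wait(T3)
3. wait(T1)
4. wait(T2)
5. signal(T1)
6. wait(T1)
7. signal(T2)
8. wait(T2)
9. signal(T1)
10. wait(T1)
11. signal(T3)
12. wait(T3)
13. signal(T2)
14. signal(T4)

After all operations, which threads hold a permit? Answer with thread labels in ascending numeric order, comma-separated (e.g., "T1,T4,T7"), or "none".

Step 1: wait(T4) -> count=2 queue=[] holders={T4}
Step 2: wait(T3) -> count=1 queue=[] holders={T3,T4}
Step 3: wait(T1) -> count=0 queue=[] holders={T1,T3,T4}
Step 4: wait(T2) -> count=0 queue=[T2] holders={T1,T3,T4}
Step 5: signal(T1) -> count=0 queue=[] holders={T2,T3,T4}
Step 6: wait(T1) -> count=0 queue=[T1] holders={T2,T3,T4}
Step 7: signal(T2) -> count=0 queue=[] holders={T1,T3,T4}
Step 8: wait(T2) -> count=0 queue=[T2] holders={T1,T3,T4}
Step 9: signal(T1) -> count=0 queue=[] holders={T2,T3,T4}
Step 10: wait(T1) -> count=0 queue=[T1] holders={T2,T3,T4}
Step 11: signal(T3) -> count=0 queue=[] holders={T1,T2,T4}
Step 12: wait(T3) -> count=0 queue=[T3] holders={T1,T2,T4}
Step 13: signal(T2) -> count=0 queue=[] holders={T1,T3,T4}
Step 14: signal(T4) -> count=1 queue=[] holders={T1,T3}
Final holders: T1,T3

Answer: T1,T3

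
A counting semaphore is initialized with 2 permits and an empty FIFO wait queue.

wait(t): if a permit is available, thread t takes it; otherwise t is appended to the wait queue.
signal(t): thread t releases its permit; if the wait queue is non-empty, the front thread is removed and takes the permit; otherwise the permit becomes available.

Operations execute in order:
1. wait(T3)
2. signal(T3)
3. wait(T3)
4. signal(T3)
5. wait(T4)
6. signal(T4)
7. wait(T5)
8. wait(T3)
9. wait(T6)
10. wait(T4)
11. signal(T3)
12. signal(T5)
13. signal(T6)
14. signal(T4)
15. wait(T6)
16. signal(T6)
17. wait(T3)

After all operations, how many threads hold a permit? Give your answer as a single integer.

Step 1: wait(T3) -> count=1 queue=[] holders={T3}
Step 2: signal(T3) -> count=2 queue=[] holders={none}
Step 3: wait(T3) -> count=1 queue=[] holders={T3}
Step 4: signal(T3) -> count=2 queue=[] holders={none}
Step 5: wait(T4) -> count=1 queue=[] holders={T4}
Step 6: signal(T4) -> count=2 queue=[] holders={none}
Step 7: wait(T5) -> count=1 queue=[] holders={T5}
Step 8: wait(T3) -> count=0 queue=[] holders={T3,T5}
Step 9: wait(T6) -> count=0 queue=[T6] holders={T3,T5}
Step 10: wait(T4) -> count=0 queue=[T6,T4] holders={T3,T5}
Step 11: signal(T3) -> count=0 queue=[T4] holders={T5,T6}
Step 12: signal(T5) -> count=0 queue=[] holders={T4,T6}
Step 13: signal(T6) -> count=1 queue=[] holders={T4}
Step 14: signal(T4) -> count=2 queue=[] holders={none}
Step 15: wait(T6) -> count=1 queue=[] holders={T6}
Step 16: signal(T6) -> count=2 queue=[] holders={none}
Step 17: wait(T3) -> count=1 queue=[] holders={T3}
Final holders: {T3} -> 1 thread(s)

Answer: 1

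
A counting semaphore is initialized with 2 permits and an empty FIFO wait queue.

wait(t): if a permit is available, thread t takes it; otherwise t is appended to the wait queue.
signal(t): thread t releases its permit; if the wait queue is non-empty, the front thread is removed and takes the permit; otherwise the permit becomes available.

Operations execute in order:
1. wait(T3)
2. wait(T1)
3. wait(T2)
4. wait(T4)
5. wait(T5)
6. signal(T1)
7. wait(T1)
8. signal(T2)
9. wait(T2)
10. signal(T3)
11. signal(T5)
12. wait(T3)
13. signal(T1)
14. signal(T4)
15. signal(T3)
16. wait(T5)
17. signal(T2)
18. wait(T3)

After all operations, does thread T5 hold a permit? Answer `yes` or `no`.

Answer: yes

Derivation:
Step 1: wait(T3) -> count=1 queue=[] holders={T3}
Step 2: wait(T1) -> count=0 queue=[] holders={T1,T3}
Step 3: wait(T2) -> count=0 queue=[T2] holders={T1,T3}
Step 4: wait(T4) -> count=0 queue=[T2,T4] holders={T1,T3}
Step 5: wait(T5) -> count=0 queue=[T2,T4,T5] holders={T1,T3}
Step 6: signal(T1) -> count=0 queue=[T4,T5] holders={T2,T3}
Step 7: wait(T1) -> count=0 queue=[T4,T5,T1] holders={T2,T3}
Step 8: signal(T2) -> count=0 queue=[T5,T1] holders={T3,T4}
Step 9: wait(T2) -> count=0 queue=[T5,T1,T2] holders={T3,T4}
Step 10: signal(T3) -> count=0 queue=[T1,T2] holders={T4,T5}
Step 11: signal(T5) -> count=0 queue=[T2] holders={T1,T4}
Step 12: wait(T3) -> count=0 queue=[T2,T3] holders={T1,T4}
Step 13: signal(T1) -> count=0 queue=[T3] holders={T2,T4}
Step 14: signal(T4) -> count=0 queue=[] holders={T2,T3}
Step 15: signal(T3) -> count=1 queue=[] holders={T2}
Step 16: wait(T5) -> count=0 queue=[] holders={T2,T5}
Step 17: signal(T2) -> count=1 queue=[] holders={T5}
Step 18: wait(T3) -> count=0 queue=[] holders={T3,T5}
Final holders: {T3,T5} -> T5 in holders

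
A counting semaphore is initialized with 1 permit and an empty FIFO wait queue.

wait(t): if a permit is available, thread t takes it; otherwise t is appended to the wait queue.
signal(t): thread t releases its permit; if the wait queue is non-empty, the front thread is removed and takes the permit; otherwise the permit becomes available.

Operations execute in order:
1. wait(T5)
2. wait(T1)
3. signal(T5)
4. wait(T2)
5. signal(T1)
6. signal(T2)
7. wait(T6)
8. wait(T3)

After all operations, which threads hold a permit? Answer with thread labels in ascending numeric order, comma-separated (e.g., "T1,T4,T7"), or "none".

Answer: T6

Derivation:
Step 1: wait(T5) -> count=0 queue=[] holders={T5}
Step 2: wait(T1) -> count=0 queue=[T1] holders={T5}
Step 3: signal(T5) -> count=0 queue=[] holders={T1}
Step 4: wait(T2) -> count=0 queue=[T2] holders={T1}
Step 5: signal(T1) -> count=0 queue=[] holders={T2}
Step 6: signal(T2) -> count=1 queue=[] holders={none}
Step 7: wait(T6) -> count=0 queue=[] holders={T6}
Step 8: wait(T3) -> count=0 queue=[T3] holders={T6}
Final holders: T6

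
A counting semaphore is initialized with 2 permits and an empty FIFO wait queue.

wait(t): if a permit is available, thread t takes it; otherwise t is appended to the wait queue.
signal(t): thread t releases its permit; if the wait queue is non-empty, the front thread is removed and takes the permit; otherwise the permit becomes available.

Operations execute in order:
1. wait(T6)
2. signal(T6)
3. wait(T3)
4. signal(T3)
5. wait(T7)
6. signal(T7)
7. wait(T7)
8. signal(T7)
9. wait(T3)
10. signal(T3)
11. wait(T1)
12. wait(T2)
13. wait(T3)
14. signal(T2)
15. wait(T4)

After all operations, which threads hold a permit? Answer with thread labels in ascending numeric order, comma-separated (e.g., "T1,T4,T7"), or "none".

Answer: T1,T3

Derivation:
Step 1: wait(T6) -> count=1 queue=[] holders={T6}
Step 2: signal(T6) -> count=2 queue=[] holders={none}
Step 3: wait(T3) -> count=1 queue=[] holders={T3}
Step 4: signal(T3) -> count=2 queue=[] holders={none}
Step 5: wait(T7) -> count=1 queue=[] holders={T7}
Step 6: signal(T7) -> count=2 queue=[] holders={none}
Step 7: wait(T7) -> count=1 queue=[] holders={T7}
Step 8: signal(T7) -> count=2 queue=[] holders={none}
Step 9: wait(T3) -> count=1 queue=[] holders={T3}
Step 10: signal(T3) -> count=2 queue=[] holders={none}
Step 11: wait(T1) -> count=1 queue=[] holders={T1}
Step 12: wait(T2) -> count=0 queue=[] holders={T1,T2}
Step 13: wait(T3) -> count=0 queue=[T3] holders={T1,T2}
Step 14: signal(T2) -> count=0 queue=[] holders={T1,T3}
Step 15: wait(T4) -> count=0 queue=[T4] holders={T1,T3}
Final holders: T1,T3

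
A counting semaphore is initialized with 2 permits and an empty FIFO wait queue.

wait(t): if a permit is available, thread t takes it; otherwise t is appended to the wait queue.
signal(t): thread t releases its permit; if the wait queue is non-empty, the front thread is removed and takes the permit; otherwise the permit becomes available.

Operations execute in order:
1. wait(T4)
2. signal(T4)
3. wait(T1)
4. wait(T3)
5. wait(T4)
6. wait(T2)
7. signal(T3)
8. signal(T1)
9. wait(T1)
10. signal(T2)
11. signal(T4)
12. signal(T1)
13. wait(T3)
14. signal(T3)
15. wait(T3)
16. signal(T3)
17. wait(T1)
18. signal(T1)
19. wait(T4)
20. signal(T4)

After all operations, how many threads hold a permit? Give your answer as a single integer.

Answer: 0

Derivation:
Step 1: wait(T4) -> count=1 queue=[] holders={T4}
Step 2: signal(T4) -> count=2 queue=[] holders={none}
Step 3: wait(T1) -> count=1 queue=[] holders={T1}
Step 4: wait(T3) -> count=0 queue=[] holders={T1,T3}
Step 5: wait(T4) -> count=0 queue=[T4] holders={T1,T3}
Step 6: wait(T2) -> count=0 queue=[T4,T2] holders={T1,T3}
Step 7: signal(T3) -> count=0 queue=[T2] holders={T1,T4}
Step 8: signal(T1) -> count=0 queue=[] holders={T2,T4}
Step 9: wait(T1) -> count=0 queue=[T1] holders={T2,T4}
Step 10: signal(T2) -> count=0 queue=[] holders={T1,T4}
Step 11: signal(T4) -> count=1 queue=[] holders={T1}
Step 12: signal(T1) -> count=2 queue=[] holders={none}
Step 13: wait(T3) -> count=1 queue=[] holders={T3}
Step 14: signal(T3) -> count=2 queue=[] holders={none}
Step 15: wait(T3) -> count=1 queue=[] holders={T3}
Step 16: signal(T3) -> count=2 queue=[] holders={none}
Step 17: wait(T1) -> count=1 queue=[] holders={T1}
Step 18: signal(T1) -> count=2 queue=[] holders={none}
Step 19: wait(T4) -> count=1 queue=[] holders={T4}
Step 20: signal(T4) -> count=2 queue=[] holders={none}
Final holders: {none} -> 0 thread(s)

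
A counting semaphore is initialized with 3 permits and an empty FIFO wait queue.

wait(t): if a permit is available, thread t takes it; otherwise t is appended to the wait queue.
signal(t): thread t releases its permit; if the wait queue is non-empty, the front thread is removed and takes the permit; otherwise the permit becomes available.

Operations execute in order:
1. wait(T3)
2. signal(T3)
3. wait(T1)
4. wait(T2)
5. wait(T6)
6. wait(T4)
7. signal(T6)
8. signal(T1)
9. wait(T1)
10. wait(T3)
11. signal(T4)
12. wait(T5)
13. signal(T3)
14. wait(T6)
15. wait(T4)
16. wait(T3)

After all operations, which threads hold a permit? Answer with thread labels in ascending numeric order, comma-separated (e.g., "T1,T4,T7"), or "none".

Step 1: wait(T3) -> count=2 queue=[] holders={T3}
Step 2: signal(T3) -> count=3 queue=[] holders={none}
Step 3: wait(T1) -> count=2 queue=[] holders={T1}
Step 4: wait(T2) -> count=1 queue=[] holders={T1,T2}
Step 5: wait(T6) -> count=0 queue=[] holders={T1,T2,T6}
Step 6: wait(T4) -> count=0 queue=[T4] holders={T1,T2,T6}
Step 7: signal(T6) -> count=0 queue=[] holders={T1,T2,T4}
Step 8: signal(T1) -> count=1 queue=[] holders={T2,T4}
Step 9: wait(T1) -> count=0 queue=[] holders={T1,T2,T4}
Step 10: wait(T3) -> count=0 queue=[T3] holders={T1,T2,T4}
Step 11: signal(T4) -> count=0 queue=[] holders={T1,T2,T3}
Step 12: wait(T5) -> count=0 queue=[T5] holders={T1,T2,T3}
Step 13: signal(T3) -> count=0 queue=[] holders={T1,T2,T5}
Step 14: wait(T6) -> count=0 queue=[T6] holders={T1,T2,T5}
Step 15: wait(T4) -> count=0 queue=[T6,T4] holders={T1,T2,T5}
Step 16: wait(T3) -> count=0 queue=[T6,T4,T3] holders={T1,T2,T5}
Final holders: T1,T2,T5

Answer: T1,T2,T5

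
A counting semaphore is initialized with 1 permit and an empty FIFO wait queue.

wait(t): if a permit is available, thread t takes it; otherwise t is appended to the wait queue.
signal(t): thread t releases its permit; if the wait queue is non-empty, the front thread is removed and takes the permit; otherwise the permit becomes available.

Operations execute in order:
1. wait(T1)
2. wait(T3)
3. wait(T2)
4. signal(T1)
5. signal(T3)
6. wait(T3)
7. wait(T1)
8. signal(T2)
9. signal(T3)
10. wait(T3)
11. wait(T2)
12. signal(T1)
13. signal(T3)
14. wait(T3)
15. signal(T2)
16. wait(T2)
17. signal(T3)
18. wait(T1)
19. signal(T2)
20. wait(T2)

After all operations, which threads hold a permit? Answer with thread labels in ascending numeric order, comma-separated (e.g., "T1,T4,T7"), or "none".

Answer: T1

Derivation:
Step 1: wait(T1) -> count=0 queue=[] holders={T1}
Step 2: wait(T3) -> count=0 queue=[T3] holders={T1}
Step 3: wait(T2) -> count=0 queue=[T3,T2] holders={T1}
Step 4: signal(T1) -> count=0 queue=[T2] holders={T3}
Step 5: signal(T3) -> count=0 queue=[] holders={T2}
Step 6: wait(T3) -> count=0 queue=[T3] holders={T2}
Step 7: wait(T1) -> count=0 queue=[T3,T1] holders={T2}
Step 8: signal(T2) -> count=0 queue=[T1] holders={T3}
Step 9: signal(T3) -> count=0 queue=[] holders={T1}
Step 10: wait(T3) -> count=0 queue=[T3] holders={T1}
Step 11: wait(T2) -> count=0 queue=[T3,T2] holders={T1}
Step 12: signal(T1) -> count=0 queue=[T2] holders={T3}
Step 13: signal(T3) -> count=0 queue=[] holders={T2}
Step 14: wait(T3) -> count=0 queue=[T3] holders={T2}
Step 15: signal(T2) -> count=0 queue=[] holders={T3}
Step 16: wait(T2) -> count=0 queue=[T2] holders={T3}
Step 17: signal(T3) -> count=0 queue=[] holders={T2}
Step 18: wait(T1) -> count=0 queue=[T1] holders={T2}
Step 19: signal(T2) -> count=0 queue=[] holders={T1}
Step 20: wait(T2) -> count=0 queue=[T2] holders={T1}
Final holders: T1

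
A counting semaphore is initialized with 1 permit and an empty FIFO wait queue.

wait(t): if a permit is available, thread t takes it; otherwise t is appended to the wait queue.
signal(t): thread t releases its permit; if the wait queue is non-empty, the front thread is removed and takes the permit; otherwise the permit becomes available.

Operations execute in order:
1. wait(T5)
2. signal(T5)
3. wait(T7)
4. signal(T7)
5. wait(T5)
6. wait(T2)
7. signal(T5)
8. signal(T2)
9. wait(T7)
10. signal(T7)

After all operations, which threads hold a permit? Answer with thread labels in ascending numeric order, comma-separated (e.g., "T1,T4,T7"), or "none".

Step 1: wait(T5) -> count=0 queue=[] holders={T5}
Step 2: signal(T5) -> count=1 queue=[] holders={none}
Step 3: wait(T7) -> count=0 queue=[] holders={T7}
Step 4: signal(T7) -> count=1 queue=[] holders={none}
Step 5: wait(T5) -> count=0 queue=[] holders={T5}
Step 6: wait(T2) -> count=0 queue=[T2] holders={T5}
Step 7: signal(T5) -> count=0 queue=[] holders={T2}
Step 8: signal(T2) -> count=1 queue=[] holders={none}
Step 9: wait(T7) -> count=0 queue=[] holders={T7}
Step 10: signal(T7) -> count=1 queue=[] holders={none}
Final holders: none

Answer: none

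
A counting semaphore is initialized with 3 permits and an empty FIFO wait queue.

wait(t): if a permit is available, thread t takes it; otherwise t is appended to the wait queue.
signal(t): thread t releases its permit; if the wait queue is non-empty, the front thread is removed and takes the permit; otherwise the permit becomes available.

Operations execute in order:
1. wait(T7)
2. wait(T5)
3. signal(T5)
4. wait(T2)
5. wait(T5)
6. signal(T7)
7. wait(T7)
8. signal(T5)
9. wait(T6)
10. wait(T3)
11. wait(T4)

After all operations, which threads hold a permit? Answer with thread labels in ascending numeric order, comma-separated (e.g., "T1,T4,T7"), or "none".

Answer: T2,T6,T7

Derivation:
Step 1: wait(T7) -> count=2 queue=[] holders={T7}
Step 2: wait(T5) -> count=1 queue=[] holders={T5,T7}
Step 3: signal(T5) -> count=2 queue=[] holders={T7}
Step 4: wait(T2) -> count=1 queue=[] holders={T2,T7}
Step 5: wait(T5) -> count=0 queue=[] holders={T2,T5,T7}
Step 6: signal(T7) -> count=1 queue=[] holders={T2,T5}
Step 7: wait(T7) -> count=0 queue=[] holders={T2,T5,T7}
Step 8: signal(T5) -> count=1 queue=[] holders={T2,T7}
Step 9: wait(T6) -> count=0 queue=[] holders={T2,T6,T7}
Step 10: wait(T3) -> count=0 queue=[T3] holders={T2,T6,T7}
Step 11: wait(T4) -> count=0 queue=[T3,T4] holders={T2,T6,T7}
Final holders: T2,T6,T7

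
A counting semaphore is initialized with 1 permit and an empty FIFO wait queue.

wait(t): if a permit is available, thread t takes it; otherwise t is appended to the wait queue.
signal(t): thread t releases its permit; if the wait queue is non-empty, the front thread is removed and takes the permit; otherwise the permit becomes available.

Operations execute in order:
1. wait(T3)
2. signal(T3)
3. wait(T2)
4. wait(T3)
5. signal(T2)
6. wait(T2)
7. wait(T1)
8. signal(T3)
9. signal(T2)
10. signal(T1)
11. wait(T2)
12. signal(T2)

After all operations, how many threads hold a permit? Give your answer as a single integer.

Answer: 0

Derivation:
Step 1: wait(T3) -> count=0 queue=[] holders={T3}
Step 2: signal(T3) -> count=1 queue=[] holders={none}
Step 3: wait(T2) -> count=0 queue=[] holders={T2}
Step 4: wait(T3) -> count=0 queue=[T3] holders={T2}
Step 5: signal(T2) -> count=0 queue=[] holders={T3}
Step 6: wait(T2) -> count=0 queue=[T2] holders={T3}
Step 7: wait(T1) -> count=0 queue=[T2,T1] holders={T3}
Step 8: signal(T3) -> count=0 queue=[T1] holders={T2}
Step 9: signal(T2) -> count=0 queue=[] holders={T1}
Step 10: signal(T1) -> count=1 queue=[] holders={none}
Step 11: wait(T2) -> count=0 queue=[] holders={T2}
Step 12: signal(T2) -> count=1 queue=[] holders={none}
Final holders: {none} -> 0 thread(s)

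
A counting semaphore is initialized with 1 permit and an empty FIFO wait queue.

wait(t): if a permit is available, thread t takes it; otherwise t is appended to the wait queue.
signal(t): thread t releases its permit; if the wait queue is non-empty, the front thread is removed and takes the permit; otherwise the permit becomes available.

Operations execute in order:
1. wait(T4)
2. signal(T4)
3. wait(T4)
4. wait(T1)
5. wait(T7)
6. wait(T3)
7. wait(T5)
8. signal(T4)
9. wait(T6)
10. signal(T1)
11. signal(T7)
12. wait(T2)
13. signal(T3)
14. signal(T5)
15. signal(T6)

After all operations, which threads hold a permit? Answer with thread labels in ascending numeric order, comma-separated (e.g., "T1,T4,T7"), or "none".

Step 1: wait(T4) -> count=0 queue=[] holders={T4}
Step 2: signal(T4) -> count=1 queue=[] holders={none}
Step 3: wait(T4) -> count=0 queue=[] holders={T4}
Step 4: wait(T1) -> count=0 queue=[T1] holders={T4}
Step 5: wait(T7) -> count=0 queue=[T1,T7] holders={T4}
Step 6: wait(T3) -> count=0 queue=[T1,T7,T3] holders={T4}
Step 7: wait(T5) -> count=0 queue=[T1,T7,T3,T5] holders={T4}
Step 8: signal(T4) -> count=0 queue=[T7,T3,T5] holders={T1}
Step 9: wait(T6) -> count=0 queue=[T7,T3,T5,T6] holders={T1}
Step 10: signal(T1) -> count=0 queue=[T3,T5,T6] holders={T7}
Step 11: signal(T7) -> count=0 queue=[T5,T6] holders={T3}
Step 12: wait(T2) -> count=0 queue=[T5,T6,T2] holders={T3}
Step 13: signal(T3) -> count=0 queue=[T6,T2] holders={T5}
Step 14: signal(T5) -> count=0 queue=[T2] holders={T6}
Step 15: signal(T6) -> count=0 queue=[] holders={T2}
Final holders: T2

Answer: T2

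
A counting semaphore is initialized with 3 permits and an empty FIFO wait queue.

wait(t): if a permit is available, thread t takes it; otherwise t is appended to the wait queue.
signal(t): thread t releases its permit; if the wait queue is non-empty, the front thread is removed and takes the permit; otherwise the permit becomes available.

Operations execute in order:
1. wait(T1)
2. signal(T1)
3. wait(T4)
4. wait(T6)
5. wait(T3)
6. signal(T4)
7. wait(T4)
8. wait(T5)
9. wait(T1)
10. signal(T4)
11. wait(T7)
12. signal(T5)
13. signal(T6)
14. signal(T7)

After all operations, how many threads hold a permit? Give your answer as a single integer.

Answer: 2

Derivation:
Step 1: wait(T1) -> count=2 queue=[] holders={T1}
Step 2: signal(T1) -> count=3 queue=[] holders={none}
Step 3: wait(T4) -> count=2 queue=[] holders={T4}
Step 4: wait(T6) -> count=1 queue=[] holders={T4,T6}
Step 5: wait(T3) -> count=0 queue=[] holders={T3,T4,T6}
Step 6: signal(T4) -> count=1 queue=[] holders={T3,T6}
Step 7: wait(T4) -> count=0 queue=[] holders={T3,T4,T6}
Step 8: wait(T5) -> count=0 queue=[T5] holders={T3,T4,T6}
Step 9: wait(T1) -> count=0 queue=[T5,T1] holders={T3,T4,T6}
Step 10: signal(T4) -> count=0 queue=[T1] holders={T3,T5,T6}
Step 11: wait(T7) -> count=0 queue=[T1,T7] holders={T3,T5,T6}
Step 12: signal(T5) -> count=0 queue=[T7] holders={T1,T3,T6}
Step 13: signal(T6) -> count=0 queue=[] holders={T1,T3,T7}
Step 14: signal(T7) -> count=1 queue=[] holders={T1,T3}
Final holders: {T1,T3} -> 2 thread(s)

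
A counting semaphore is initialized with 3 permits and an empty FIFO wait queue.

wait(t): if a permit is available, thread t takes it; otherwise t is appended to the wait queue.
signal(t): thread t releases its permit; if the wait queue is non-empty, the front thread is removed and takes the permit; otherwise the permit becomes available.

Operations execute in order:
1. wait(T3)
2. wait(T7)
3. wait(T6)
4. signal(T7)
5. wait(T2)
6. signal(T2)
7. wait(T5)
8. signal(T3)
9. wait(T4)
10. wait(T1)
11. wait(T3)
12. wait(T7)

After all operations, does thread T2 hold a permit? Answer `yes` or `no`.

Answer: no

Derivation:
Step 1: wait(T3) -> count=2 queue=[] holders={T3}
Step 2: wait(T7) -> count=1 queue=[] holders={T3,T7}
Step 3: wait(T6) -> count=0 queue=[] holders={T3,T6,T7}
Step 4: signal(T7) -> count=1 queue=[] holders={T3,T6}
Step 5: wait(T2) -> count=0 queue=[] holders={T2,T3,T6}
Step 6: signal(T2) -> count=1 queue=[] holders={T3,T6}
Step 7: wait(T5) -> count=0 queue=[] holders={T3,T5,T6}
Step 8: signal(T3) -> count=1 queue=[] holders={T5,T6}
Step 9: wait(T4) -> count=0 queue=[] holders={T4,T5,T6}
Step 10: wait(T1) -> count=0 queue=[T1] holders={T4,T5,T6}
Step 11: wait(T3) -> count=0 queue=[T1,T3] holders={T4,T5,T6}
Step 12: wait(T7) -> count=0 queue=[T1,T3,T7] holders={T4,T5,T6}
Final holders: {T4,T5,T6} -> T2 not in holders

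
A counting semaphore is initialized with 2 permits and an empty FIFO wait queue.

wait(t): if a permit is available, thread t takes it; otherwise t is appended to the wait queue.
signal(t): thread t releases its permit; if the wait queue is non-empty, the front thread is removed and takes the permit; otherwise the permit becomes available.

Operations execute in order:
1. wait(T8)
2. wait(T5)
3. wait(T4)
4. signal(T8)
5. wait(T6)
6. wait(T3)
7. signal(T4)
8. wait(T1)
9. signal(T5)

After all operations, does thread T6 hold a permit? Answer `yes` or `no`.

Answer: yes

Derivation:
Step 1: wait(T8) -> count=1 queue=[] holders={T8}
Step 2: wait(T5) -> count=0 queue=[] holders={T5,T8}
Step 3: wait(T4) -> count=0 queue=[T4] holders={T5,T8}
Step 4: signal(T8) -> count=0 queue=[] holders={T4,T5}
Step 5: wait(T6) -> count=0 queue=[T6] holders={T4,T5}
Step 6: wait(T3) -> count=0 queue=[T6,T3] holders={T4,T5}
Step 7: signal(T4) -> count=0 queue=[T3] holders={T5,T6}
Step 8: wait(T1) -> count=0 queue=[T3,T1] holders={T5,T6}
Step 9: signal(T5) -> count=0 queue=[T1] holders={T3,T6}
Final holders: {T3,T6} -> T6 in holders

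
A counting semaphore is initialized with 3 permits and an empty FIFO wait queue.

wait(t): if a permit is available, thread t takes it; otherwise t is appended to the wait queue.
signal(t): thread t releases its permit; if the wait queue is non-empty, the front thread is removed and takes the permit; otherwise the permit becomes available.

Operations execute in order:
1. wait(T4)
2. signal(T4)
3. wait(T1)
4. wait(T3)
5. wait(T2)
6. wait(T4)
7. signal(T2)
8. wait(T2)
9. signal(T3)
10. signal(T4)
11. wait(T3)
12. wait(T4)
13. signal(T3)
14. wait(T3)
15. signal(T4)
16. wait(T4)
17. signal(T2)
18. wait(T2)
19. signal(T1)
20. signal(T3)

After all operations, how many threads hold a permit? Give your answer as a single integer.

Step 1: wait(T4) -> count=2 queue=[] holders={T4}
Step 2: signal(T4) -> count=3 queue=[] holders={none}
Step 3: wait(T1) -> count=2 queue=[] holders={T1}
Step 4: wait(T3) -> count=1 queue=[] holders={T1,T3}
Step 5: wait(T2) -> count=0 queue=[] holders={T1,T2,T3}
Step 6: wait(T4) -> count=0 queue=[T4] holders={T1,T2,T3}
Step 7: signal(T2) -> count=0 queue=[] holders={T1,T3,T4}
Step 8: wait(T2) -> count=0 queue=[T2] holders={T1,T3,T4}
Step 9: signal(T3) -> count=0 queue=[] holders={T1,T2,T4}
Step 10: signal(T4) -> count=1 queue=[] holders={T1,T2}
Step 11: wait(T3) -> count=0 queue=[] holders={T1,T2,T3}
Step 12: wait(T4) -> count=0 queue=[T4] holders={T1,T2,T3}
Step 13: signal(T3) -> count=0 queue=[] holders={T1,T2,T4}
Step 14: wait(T3) -> count=0 queue=[T3] holders={T1,T2,T4}
Step 15: signal(T4) -> count=0 queue=[] holders={T1,T2,T3}
Step 16: wait(T4) -> count=0 queue=[T4] holders={T1,T2,T3}
Step 17: signal(T2) -> count=0 queue=[] holders={T1,T3,T4}
Step 18: wait(T2) -> count=0 queue=[T2] holders={T1,T3,T4}
Step 19: signal(T1) -> count=0 queue=[] holders={T2,T3,T4}
Step 20: signal(T3) -> count=1 queue=[] holders={T2,T4}
Final holders: {T2,T4} -> 2 thread(s)

Answer: 2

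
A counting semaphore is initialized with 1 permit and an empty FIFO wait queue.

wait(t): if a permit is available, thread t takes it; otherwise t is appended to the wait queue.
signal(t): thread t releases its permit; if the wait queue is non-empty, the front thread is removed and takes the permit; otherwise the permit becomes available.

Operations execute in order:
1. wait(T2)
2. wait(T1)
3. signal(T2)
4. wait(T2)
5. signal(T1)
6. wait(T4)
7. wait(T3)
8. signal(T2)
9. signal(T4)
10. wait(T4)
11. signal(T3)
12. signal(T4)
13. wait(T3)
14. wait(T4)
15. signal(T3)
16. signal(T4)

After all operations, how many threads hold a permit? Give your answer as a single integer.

Answer: 0

Derivation:
Step 1: wait(T2) -> count=0 queue=[] holders={T2}
Step 2: wait(T1) -> count=0 queue=[T1] holders={T2}
Step 3: signal(T2) -> count=0 queue=[] holders={T1}
Step 4: wait(T2) -> count=0 queue=[T2] holders={T1}
Step 5: signal(T1) -> count=0 queue=[] holders={T2}
Step 6: wait(T4) -> count=0 queue=[T4] holders={T2}
Step 7: wait(T3) -> count=0 queue=[T4,T3] holders={T2}
Step 8: signal(T2) -> count=0 queue=[T3] holders={T4}
Step 9: signal(T4) -> count=0 queue=[] holders={T3}
Step 10: wait(T4) -> count=0 queue=[T4] holders={T3}
Step 11: signal(T3) -> count=0 queue=[] holders={T4}
Step 12: signal(T4) -> count=1 queue=[] holders={none}
Step 13: wait(T3) -> count=0 queue=[] holders={T3}
Step 14: wait(T4) -> count=0 queue=[T4] holders={T3}
Step 15: signal(T3) -> count=0 queue=[] holders={T4}
Step 16: signal(T4) -> count=1 queue=[] holders={none}
Final holders: {none} -> 0 thread(s)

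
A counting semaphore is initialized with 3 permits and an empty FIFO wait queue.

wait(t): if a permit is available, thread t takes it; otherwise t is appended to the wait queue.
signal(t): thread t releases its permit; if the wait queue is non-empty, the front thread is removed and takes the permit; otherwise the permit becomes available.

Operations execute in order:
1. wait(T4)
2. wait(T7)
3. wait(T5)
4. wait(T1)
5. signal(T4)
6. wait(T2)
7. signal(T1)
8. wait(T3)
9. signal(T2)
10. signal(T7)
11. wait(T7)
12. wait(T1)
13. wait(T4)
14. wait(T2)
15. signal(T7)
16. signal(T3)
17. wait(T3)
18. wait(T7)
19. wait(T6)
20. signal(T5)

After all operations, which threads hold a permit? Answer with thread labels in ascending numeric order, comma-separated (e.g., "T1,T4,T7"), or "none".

Answer: T1,T2,T4

Derivation:
Step 1: wait(T4) -> count=2 queue=[] holders={T4}
Step 2: wait(T7) -> count=1 queue=[] holders={T4,T7}
Step 3: wait(T5) -> count=0 queue=[] holders={T4,T5,T7}
Step 4: wait(T1) -> count=0 queue=[T1] holders={T4,T5,T7}
Step 5: signal(T4) -> count=0 queue=[] holders={T1,T5,T7}
Step 6: wait(T2) -> count=0 queue=[T2] holders={T1,T5,T7}
Step 7: signal(T1) -> count=0 queue=[] holders={T2,T5,T7}
Step 8: wait(T3) -> count=0 queue=[T3] holders={T2,T5,T7}
Step 9: signal(T2) -> count=0 queue=[] holders={T3,T5,T7}
Step 10: signal(T7) -> count=1 queue=[] holders={T3,T5}
Step 11: wait(T7) -> count=0 queue=[] holders={T3,T5,T7}
Step 12: wait(T1) -> count=0 queue=[T1] holders={T3,T5,T7}
Step 13: wait(T4) -> count=0 queue=[T1,T4] holders={T3,T5,T7}
Step 14: wait(T2) -> count=0 queue=[T1,T4,T2] holders={T3,T5,T7}
Step 15: signal(T7) -> count=0 queue=[T4,T2] holders={T1,T3,T5}
Step 16: signal(T3) -> count=0 queue=[T2] holders={T1,T4,T5}
Step 17: wait(T3) -> count=0 queue=[T2,T3] holders={T1,T4,T5}
Step 18: wait(T7) -> count=0 queue=[T2,T3,T7] holders={T1,T4,T5}
Step 19: wait(T6) -> count=0 queue=[T2,T3,T7,T6] holders={T1,T4,T5}
Step 20: signal(T5) -> count=0 queue=[T3,T7,T6] holders={T1,T2,T4}
Final holders: T1,T2,T4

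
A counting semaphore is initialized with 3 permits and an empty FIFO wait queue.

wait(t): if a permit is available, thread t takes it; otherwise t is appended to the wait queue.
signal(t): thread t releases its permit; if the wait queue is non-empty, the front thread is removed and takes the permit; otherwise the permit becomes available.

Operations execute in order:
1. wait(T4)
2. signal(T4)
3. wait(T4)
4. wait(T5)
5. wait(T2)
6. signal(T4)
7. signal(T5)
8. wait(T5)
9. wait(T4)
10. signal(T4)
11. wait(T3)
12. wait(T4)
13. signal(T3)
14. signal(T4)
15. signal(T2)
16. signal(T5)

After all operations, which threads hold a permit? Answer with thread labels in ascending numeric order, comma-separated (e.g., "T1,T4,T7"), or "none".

Step 1: wait(T4) -> count=2 queue=[] holders={T4}
Step 2: signal(T4) -> count=3 queue=[] holders={none}
Step 3: wait(T4) -> count=2 queue=[] holders={T4}
Step 4: wait(T5) -> count=1 queue=[] holders={T4,T5}
Step 5: wait(T2) -> count=0 queue=[] holders={T2,T4,T5}
Step 6: signal(T4) -> count=1 queue=[] holders={T2,T5}
Step 7: signal(T5) -> count=2 queue=[] holders={T2}
Step 8: wait(T5) -> count=1 queue=[] holders={T2,T5}
Step 9: wait(T4) -> count=0 queue=[] holders={T2,T4,T5}
Step 10: signal(T4) -> count=1 queue=[] holders={T2,T5}
Step 11: wait(T3) -> count=0 queue=[] holders={T2,T3,T5}
Step 12: wait(T4) -> count=0 queue=[T4] holders={T2,T3,T5}
Step 13: signal(T3) -> count=0 queue=[] holders={T2,T4,T5}
Step 14: signal(T4) -> count=1 queue=[] holders={T2,T5}
Step 15: signal(T2) -> count=2 queue=[] holders={T5}
Step 16: signal(T5) -> count=3 queue=[] holders={none}
Final holders: none

Answer: none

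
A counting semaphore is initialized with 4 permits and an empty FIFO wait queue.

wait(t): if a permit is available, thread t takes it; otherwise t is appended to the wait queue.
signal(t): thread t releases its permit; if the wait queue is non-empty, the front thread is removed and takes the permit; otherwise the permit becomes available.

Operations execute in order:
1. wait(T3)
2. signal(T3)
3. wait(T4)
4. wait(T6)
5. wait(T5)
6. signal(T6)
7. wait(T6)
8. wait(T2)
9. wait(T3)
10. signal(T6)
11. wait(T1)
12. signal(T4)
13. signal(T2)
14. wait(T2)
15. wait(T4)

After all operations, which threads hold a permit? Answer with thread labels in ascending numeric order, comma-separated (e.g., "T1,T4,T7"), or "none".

Step 1: wait(T3) -> count=3 queue=[] holders={T3}
Step 2: signal(T3) -> count=4 queue=[] holders={none}
Step 3: wait(T4) -> count=3 queue=[] holders={T4}
Step 4: wait(T6) -> count=2 queue=[] holders={T4,T6}
Step 5: wait(T5) -> count=1 queue=[] holders={T4,T5,T6}
Step 6: signal(T6) -> count=2 queue=[] holders={T4,T5}
Step 7: wait(T6) -> count=1 queue=[] holders={T4,T5,T6}
Step 8: wait(T2) -> count=0 queue=[] holders={T2,T4,T5,T6}
Step 9: wait(T3) -> count=0 queue=[T3] holders={T2,T4,T5,T6}
Step 10: signal(T6) -> count=0 queue=[] holders={T2,T3,T4,T5}
Step 11: wait(T1) -> count=0 queue=[T1] holders={T2,T3,T4,T5}
Step 12: signal(T4) -> count=0 queue=[] holders={T1,T2,T3,T5}
Step 13: signal(T2) -> count=1 queue=[] holders={T1,T3,T5}
Step 14: wait(T2) -> count=0 queue=[] holders={T1,T2,T3,T5}
Step 15: wait(T4) -> count=0 queue=[T4] holders={T1,T2,T3,T5}
Final holders: T1,T2,T3,T5

Answer: T1,T2,T3,T5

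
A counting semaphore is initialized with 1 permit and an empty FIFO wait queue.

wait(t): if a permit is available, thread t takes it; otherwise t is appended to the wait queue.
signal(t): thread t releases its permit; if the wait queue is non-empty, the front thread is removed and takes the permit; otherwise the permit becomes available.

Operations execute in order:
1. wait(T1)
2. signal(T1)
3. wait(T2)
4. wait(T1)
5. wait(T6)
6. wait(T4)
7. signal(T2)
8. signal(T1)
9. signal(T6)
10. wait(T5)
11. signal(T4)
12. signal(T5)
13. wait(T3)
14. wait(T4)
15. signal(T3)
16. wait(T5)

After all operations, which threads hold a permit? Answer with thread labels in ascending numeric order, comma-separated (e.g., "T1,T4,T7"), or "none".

Answer: T4

Derivation:
Step 1: wait(T1) -> count=0 queue=[] holders={T1}
Step 2: signal(T1) -> count=1 queue=[] holders={none}
Step 3: wait(T2) -> count=0 queue=[] holders={T2}
Step 4: wait(T1) -> count=0 queue=[T1] holders={T2}
Step 5: wait(T6) -> count=0 queue=[T1,T6] holders={T2}
Step 6: wait(T4) -> count=0 queue=[T1,T6,T4] holders={T2}
Step 7: signal(T2) -> count=0 queue=[T6,T4] holders={T1}
Step 8: signal(T1) -> count=0 queue=[T4] holders={T6}
Step 9: signal(T6) -> count=0 queue=[] holders={T4}
Step 10: wait(T5) -> count=0 queue=[T5] holders={T4}
Step 11: signal(T4) -> count=0 queue=[] holders={T5}
Step 12: signal(T5) -> count=1 queue=[] holders={none}
Step 13: wait(T3) -> count=0 queue=[] holders={T3}
Step 14: wait(T4) -> count=0 queue=[T4] holders={T3}
Step 15: signal(T3) -> count=0 queue=[] holders={T4}
Step 16: wait(T5) -> count=0 queue=[T5] holders={T4}
Final holders: T4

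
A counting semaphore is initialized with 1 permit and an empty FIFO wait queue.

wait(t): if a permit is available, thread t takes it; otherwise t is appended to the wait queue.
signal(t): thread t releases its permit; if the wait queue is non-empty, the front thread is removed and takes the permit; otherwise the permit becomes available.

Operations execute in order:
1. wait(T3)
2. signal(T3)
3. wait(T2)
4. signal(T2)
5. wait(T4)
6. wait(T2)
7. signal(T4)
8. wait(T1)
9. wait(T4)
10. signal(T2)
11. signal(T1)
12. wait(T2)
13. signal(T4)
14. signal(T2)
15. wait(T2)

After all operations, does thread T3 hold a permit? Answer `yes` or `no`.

Answer: no

Derivation:
Step 1: wait(T3) -> count=0 queue=[] holders={T3}
Step 2: signal(T3) -> count=1 queue=[] holders={none}
Step 3: wait(T2) -> count=0 queue=[] holders={T2}
Step 4: signal(T2) -> count=1 queue=[] holders={none}
Step 5: wait(T4) -> count=0 queue=[] holders={T4}
Step 6: wait(T2) -> count=0 queue=[T2] holders={T4}
Step 7: signal(T4) -> count=0 queue=[] holders={T2}
Step 8: wait(T1) -> count=0 queue=[T1] holders={T2}
Step 9: wait(T4) -> count=0 queue=[T1,T4] holders={T2}
Step 10: signal(T2) -> count=0 queue=[T4] holders={T1}
Step 11: signal(T1) -> count=0 queue=[] holders={T4}
Step 12: wait(T2) -> count=0 queue=[T2] holders={T4}
Step 13: signal(T4) -> count=0 queue=[] holders={T2}
Step 14: signal(T2) -> count=1 queue=[] holders={none}
Step 15: wait(T2) -> count=0 queue=[] holders={T2}
Final holders: {T2} -> T3 not in holders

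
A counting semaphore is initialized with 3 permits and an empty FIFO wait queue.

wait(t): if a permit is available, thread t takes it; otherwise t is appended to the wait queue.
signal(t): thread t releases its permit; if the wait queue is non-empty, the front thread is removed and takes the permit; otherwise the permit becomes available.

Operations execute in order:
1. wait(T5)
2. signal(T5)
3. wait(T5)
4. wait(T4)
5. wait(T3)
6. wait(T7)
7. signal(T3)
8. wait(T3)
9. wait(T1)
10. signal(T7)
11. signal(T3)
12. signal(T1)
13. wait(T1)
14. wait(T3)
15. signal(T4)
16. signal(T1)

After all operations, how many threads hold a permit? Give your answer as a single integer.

Step 1: wait(T5) -> count=2 queue=[] holders={T5}
Step 2: signal(T5) -> count=3 queue=[] holders={none}
Step 3: wait(T5) -> count=2 queue=[] holders={T5}
Step 4: wait(T4) -> count=1 queue=[] holders={T4,T5}
Step 5: wait(T3) -> count=0 queue=[] holders={T3,T4,T5}
Step 6: wait(T7) -> count=0 queue=[T7] holders={T3,T4,T5}
Step 7: signal(T3) -> count=0 queue=[] holders={T4,T5,T7}
Step 8: wait(T3) -> count=0 queue=[T3] holders={T4,T5,T7}
Step 9: wait(T1) -> count=0 queue=[T3,T1] holders={T4,T5,T7}
Step 10: signal(T7) -> count=0 queue=[T1] holders={T3,T4,T5}
Step 11: signal(T3) -> count=0 queue=[] holders={T1,T4,T5}
Step 12: signal(T1) -> count=1 queue=[] holders={T4,T5}
Step 13: wait(T1) -> count=0 queue=[] holders={T1,T4,T5}
Step 14: wait(T3) -> count=0 queue=[T3] holders={T1,T4,T5}
Step 15: signal(T4) -> count=0 queue=[] holders={T1,T3,T5}
Step 16: signal(T1) -> count=1 queue=[] holders={T3,T5}
Final holders: {T3,T5} -> 2 thread(s)

Answer: 2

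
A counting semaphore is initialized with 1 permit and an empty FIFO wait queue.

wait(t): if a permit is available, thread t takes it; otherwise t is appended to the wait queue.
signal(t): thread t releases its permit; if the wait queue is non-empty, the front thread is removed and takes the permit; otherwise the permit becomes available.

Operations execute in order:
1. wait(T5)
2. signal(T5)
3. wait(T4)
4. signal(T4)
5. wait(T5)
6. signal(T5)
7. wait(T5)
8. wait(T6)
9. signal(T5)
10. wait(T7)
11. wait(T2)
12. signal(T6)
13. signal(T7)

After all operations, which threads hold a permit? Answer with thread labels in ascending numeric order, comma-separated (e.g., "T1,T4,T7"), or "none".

Step 1: wait(T5) -> count=0 queue=[] holders={T5}
Step 2: signal(T5) -> count=1 queue=[] holders={none}
Step 3: wait(T4) -> count=0 queue=[] holders={T4}
Step 4: signal(T4) -> count=1 queue=[] holders={none}
Step 5: wait(T5) -> count=0 queue=[] holders={T5}
Step 6: signal(T5) -> count=1 queue=[] holders={none}
Step 7: wait(T5) -> count=0 queue=[] holders={T5}
Step 8: wait(T6) -> count=0 queue=[T6] holders={T5}
Step 9: signal(T5) -> count=0 queue=[] holders={T6}
Step 10: wait(T7) -> count=0 queue=[T7] holders={T6}
Step 11: wait(T2) -> count=0 queue=[T7,T2] holders={T6}
Step 12: signal(T6) -> count=0 queue=[T2] holders={T7}
Step 13: signal(T7) -> count=0 queue=[] holders={T2}
Final holders: T2

Answer: T2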